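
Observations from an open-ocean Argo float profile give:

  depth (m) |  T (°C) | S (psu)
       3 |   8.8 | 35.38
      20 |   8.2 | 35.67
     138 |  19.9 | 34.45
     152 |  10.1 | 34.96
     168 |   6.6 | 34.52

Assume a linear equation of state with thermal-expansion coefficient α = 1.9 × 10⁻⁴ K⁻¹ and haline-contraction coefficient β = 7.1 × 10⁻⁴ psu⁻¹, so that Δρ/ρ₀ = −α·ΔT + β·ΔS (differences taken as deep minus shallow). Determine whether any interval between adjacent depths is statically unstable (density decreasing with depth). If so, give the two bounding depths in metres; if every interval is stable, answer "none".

Evaluate Δρ/ρ₀ = −αΔT + βΔS across each adjacent pair:
  3–20 m: −αΔT+βΔS = −(1.9 × 10⁻⁴)(-0.6)+(7.1 × 10⁻⁴)(+0.29) = 3.2 × 10⁻⁴ → stable
  20–138 m: −αΔT+βΔS = −(1.9 × 10⁻⁴)(+11.7)+(7.1 × 10⁻⁴)(-1.22) = -3.1 × 10⁻³ → UNSTABLE
  138–152 m: −αΔT+βΔS = −(1.9 × 10⁻⁴)(-9.8)+(7.1 × 10⁻⁴)(+0.51) = 2.2 × 10⁻³ → stable
  152–168 m: −αΔT+βΔS = −(1.9 × 10⁻⁴)(-3.5)+(7.1 × 10⁻⁴)(-0.44) = 3.5 × 10⁻⁴ → stable
The 20–138 m interval has Δρ < 0: lighter water underlies denser water.

20–138 m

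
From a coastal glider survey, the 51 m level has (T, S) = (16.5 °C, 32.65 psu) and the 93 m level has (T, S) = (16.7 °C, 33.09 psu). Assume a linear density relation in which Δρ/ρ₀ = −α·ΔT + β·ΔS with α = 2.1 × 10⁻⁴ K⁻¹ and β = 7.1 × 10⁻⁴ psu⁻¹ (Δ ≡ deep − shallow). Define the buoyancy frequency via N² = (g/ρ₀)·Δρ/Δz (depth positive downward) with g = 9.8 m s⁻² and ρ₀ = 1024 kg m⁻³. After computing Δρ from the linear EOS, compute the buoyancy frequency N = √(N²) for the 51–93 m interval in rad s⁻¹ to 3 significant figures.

ΔT = +0.2 K, ΔS = +0.44 psu (deep − shallow).
Δρ/ρ₀ = −αΔT + βΔS = -4.20 × 10⁻⁵ + 3.124 × 10⁻⁴ = 2.704 × 10⁻⁴, so Δρ ≈ 0.2769 kg m⁻³.
N² = (g/ρ₀)·Δρ/Δz = g·(Δρ/ρ₀)/Δz = 9.8 × 2.704 × 10⁻⁴ / 42 = 6.3093 × 10⁻⁵ s⁻².
N = √(6.3093 × 10⁻⁵) = 7.9431 × 10⁻³ rad s⁻¹ ≈ 7.94 × 10⁻³ rad s⁻¹.

7.94 × 10⁻³ rad s⁻¹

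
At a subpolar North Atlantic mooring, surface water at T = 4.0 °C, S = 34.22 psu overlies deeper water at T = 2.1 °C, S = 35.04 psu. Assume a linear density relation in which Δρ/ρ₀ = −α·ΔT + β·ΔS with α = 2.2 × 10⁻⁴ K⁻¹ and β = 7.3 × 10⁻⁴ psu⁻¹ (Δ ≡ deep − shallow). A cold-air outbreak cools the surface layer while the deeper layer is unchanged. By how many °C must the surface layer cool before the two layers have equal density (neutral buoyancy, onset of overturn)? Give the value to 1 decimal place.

4.6 °C

Neutral buoyancy requires Δρ = 0, i.e. −α(T_deep − T_surf′) + β(S_deep − S_surf) = 0.
T_surf′ = T_deep − (β/α)·ΔS = 2.1 − (7.3 × 10⁻⁴/2.2 × 10⁻⁴)·(+0.82) = -0.621 °C.
Cooling required: 4.0 − (-0.621) = 4.621 °C.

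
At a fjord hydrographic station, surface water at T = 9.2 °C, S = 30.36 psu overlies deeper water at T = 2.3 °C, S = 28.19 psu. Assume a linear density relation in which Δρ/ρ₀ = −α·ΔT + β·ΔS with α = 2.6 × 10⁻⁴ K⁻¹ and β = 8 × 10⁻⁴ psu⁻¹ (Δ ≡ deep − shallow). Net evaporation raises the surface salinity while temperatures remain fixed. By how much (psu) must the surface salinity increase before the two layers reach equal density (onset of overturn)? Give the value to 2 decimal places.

0.07 psu

Neutral buoyancy requires −α(T_deep − T_surf) + β(S_deep − S_surf′) = 0.
S_surf′ = S_deep − (α/β)·ΔT = 28.19 − (2.6 × 10⁻⁴/8 × 10⁻⁴)·(-6.9) = 30.4325 psu.
Increase required: 30.4325 − 30.36 = 0.0725 psu.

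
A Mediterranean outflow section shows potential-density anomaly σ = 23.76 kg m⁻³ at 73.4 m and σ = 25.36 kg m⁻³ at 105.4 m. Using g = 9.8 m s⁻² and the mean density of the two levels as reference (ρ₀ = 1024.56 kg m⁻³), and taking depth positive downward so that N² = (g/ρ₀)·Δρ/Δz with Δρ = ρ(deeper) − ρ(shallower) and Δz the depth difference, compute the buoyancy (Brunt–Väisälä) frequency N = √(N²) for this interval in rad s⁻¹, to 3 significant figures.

Δρ = 1025.36 − 1023.76 = 1.60 kg m⁻³ over Δz = 105.4 − 73.4 = 32 m.
N² = (9.8/1024.56) × (1.60/32) = 4.7825 × 10⁻⁴ s⁻².
N = √(4.7825 × 10⁻⁴) = 0.021869 rad s⁻¹ ≈ 0.0219 rad s⁻¹.
A positive N² confirms static stability across the interval.

0.0219 rad s⁻¹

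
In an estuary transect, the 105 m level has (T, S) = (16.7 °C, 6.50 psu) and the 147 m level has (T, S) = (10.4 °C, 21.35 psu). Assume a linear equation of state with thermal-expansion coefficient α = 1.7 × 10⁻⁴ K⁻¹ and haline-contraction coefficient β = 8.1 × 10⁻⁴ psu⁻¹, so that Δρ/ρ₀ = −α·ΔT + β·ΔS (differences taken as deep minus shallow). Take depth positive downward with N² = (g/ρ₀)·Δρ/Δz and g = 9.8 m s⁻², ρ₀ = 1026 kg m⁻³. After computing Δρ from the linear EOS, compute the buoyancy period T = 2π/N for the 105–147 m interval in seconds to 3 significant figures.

ΔT = -6.3 K, ΔS = +14.85 psu (deep − shallow).
Δρ/ρ₀ = −αΔT + βΔS = 1.071 × 10⁻³ + 0.0120285 = 0.0130995, so Δρ ≈ 13.44 kg m⁻³.
N² = (g/ρ₀)·Δρ/Δz = g·(Δρ/ρ₀)/Δz = 9.8 × 0.0130995 / 42 = 3.0566 × 10⁻³ s⁻².
N = √(3.0566 × 10⁻³) = 0.055287 rad s⁻¹ → T = 2π/N = 113.65 s ≈ 114 s.

114 s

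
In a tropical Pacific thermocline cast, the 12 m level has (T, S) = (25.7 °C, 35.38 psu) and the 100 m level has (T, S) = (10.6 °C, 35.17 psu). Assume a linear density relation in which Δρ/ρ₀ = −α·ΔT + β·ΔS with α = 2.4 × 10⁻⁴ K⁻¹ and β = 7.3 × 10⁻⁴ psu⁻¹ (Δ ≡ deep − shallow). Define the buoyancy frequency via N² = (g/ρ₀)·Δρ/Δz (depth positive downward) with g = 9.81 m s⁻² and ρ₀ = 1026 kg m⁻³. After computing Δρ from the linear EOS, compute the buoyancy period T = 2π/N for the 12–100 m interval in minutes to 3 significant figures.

5.32 min

ΔT = -15.1 K, ΔS = -0.21 psu (deep − shallow).
Δρ/ρ₀ = −αΔT + βΔS = 3.624 × 10⁻³ − 1.533 × 10⁻⁴ = 3.4707 × 10⁻³, so Δρ ≈ 3.561 kg m⁻³.
N² = (g/ρ₀)·Δρ/Δz = g·(Δρ/ρ₀)/Δz = 9.81 × 3.4707 × 10⁻³ / 88 = 3.8690 × 10⁻⁴ s⁻².
N = √(3.8690 × 10⁻⁴) = 0.019670 rad s⁻¹ → T = 2π/N = 319.43 s = 5.3238 min ≈ 5.32 min.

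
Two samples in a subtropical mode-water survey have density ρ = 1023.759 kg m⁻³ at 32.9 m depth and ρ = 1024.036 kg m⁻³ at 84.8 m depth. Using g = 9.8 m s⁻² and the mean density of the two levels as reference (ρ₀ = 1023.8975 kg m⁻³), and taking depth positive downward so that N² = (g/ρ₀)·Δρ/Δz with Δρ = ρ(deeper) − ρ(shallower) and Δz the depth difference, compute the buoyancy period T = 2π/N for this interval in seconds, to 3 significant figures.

879 s

Δρ = 1024.036 − 1023.759 = 0.277 kg m⁻³ over Δz = 84.8 − 32.9 = 51.9 m.
N² = (9.8/1023.8975) × (0.277/51.9) = 5.1084 × 10⁻⁵ s⁻².
N = √(5.1084 × 10⁻⁵) = 7.1473 × 10⁻³ rad s⁻¹, so T = 2π/N = 879.10 s ≈ 879 s.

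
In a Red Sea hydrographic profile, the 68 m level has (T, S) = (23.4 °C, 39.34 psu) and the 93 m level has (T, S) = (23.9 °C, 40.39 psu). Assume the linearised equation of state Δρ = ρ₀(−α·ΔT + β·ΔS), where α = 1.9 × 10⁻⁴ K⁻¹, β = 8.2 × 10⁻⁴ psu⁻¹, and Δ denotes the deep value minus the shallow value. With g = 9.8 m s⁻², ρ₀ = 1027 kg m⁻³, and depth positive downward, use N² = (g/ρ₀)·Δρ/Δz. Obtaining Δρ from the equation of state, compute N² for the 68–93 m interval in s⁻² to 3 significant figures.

3.00 × 10⁻⁴ s⁻²

ΔT = +0.5 K, ΔS = +1.05 psu (deep − shallow).
Δρ/ρ₀ = −αΔT + βΔS = -9.50 × 10⁻⁵ + 8.61 × 10⁻⁴ = 7.66 × 10⁻⁴, so Δρ ≈ 0.7867 kg m⁻³.
N² = (g/ρ₀)·Δρ/Δz = g·(Δρ/ρ₀)/Δz = 9.8 × 7.66 × 10⁻⁴ / 25 = 3.0027 × 10⁻⁴ s⁻² ≈ 3.00 × 10⁻⁴ s⁻².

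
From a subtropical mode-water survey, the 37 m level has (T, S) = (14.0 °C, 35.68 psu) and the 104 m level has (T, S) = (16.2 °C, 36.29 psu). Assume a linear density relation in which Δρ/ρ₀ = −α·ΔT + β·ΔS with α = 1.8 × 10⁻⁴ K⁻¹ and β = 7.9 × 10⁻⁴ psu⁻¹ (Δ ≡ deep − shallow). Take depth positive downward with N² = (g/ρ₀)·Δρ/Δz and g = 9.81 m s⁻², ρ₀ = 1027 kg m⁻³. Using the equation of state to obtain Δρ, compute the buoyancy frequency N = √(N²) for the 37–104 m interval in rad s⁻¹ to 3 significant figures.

3.55 × 10⁻³ rad s⁻¹

ΔT = +2.2 K, ΔS = +0.61 psu (deep − shallow).
Δρ/ρ₀ = −αΔT + βΔS = -3.96 × 10⁻⁴ + 4.819 × 10⁻⁴ = 8.59 × 10⁻⁵, so Δρ ≈ 0.08822 kg m⁻³.
N² = (g/ρ₀)·Δρ/Δz = g·(Δρ/ρ₀)/Δz = 9.81 × 8.59 × 10⁻⁵ / 67 = 1.2577 × 10⁻⁵ s⁻².
N = √(1.2577 × 10⁻⁵) = 3.5464 × 10⁻³ rad s⁻¹ ≈ 3.55 × 10⁻³ rad s⁻¹.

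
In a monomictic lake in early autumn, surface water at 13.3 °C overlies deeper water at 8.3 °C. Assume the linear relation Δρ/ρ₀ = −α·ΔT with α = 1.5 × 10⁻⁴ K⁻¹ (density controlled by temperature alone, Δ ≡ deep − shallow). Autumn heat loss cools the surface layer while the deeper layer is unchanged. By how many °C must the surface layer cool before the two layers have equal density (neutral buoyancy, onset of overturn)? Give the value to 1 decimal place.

5.0 °C

With temperature the only control, equal density requires T_surf′ = T_deep.
T_surf′ = 8.3 °C.
Cooling required: 13.3 − 8.3 = 5.0 °C.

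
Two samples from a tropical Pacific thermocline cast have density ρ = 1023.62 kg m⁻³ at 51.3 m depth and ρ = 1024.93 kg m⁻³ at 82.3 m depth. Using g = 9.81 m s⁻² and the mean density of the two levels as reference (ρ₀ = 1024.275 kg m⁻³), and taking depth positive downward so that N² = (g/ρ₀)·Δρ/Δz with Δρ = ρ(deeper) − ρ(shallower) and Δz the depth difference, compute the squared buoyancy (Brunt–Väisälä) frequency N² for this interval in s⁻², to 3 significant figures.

4.05 × 10⁻⁴ s⁻²

Δρ = 1024.93 − 1023.62 = 1.31 kg m⁻³ over Δz = 82.3 − 51.3 = 31 m.
N² = (9.81/1024.275) × (1.31/31) = 4.0473 × 10⁻⁴ s⁻² ≈ 4.05 × 10⁻⁴ s⁻².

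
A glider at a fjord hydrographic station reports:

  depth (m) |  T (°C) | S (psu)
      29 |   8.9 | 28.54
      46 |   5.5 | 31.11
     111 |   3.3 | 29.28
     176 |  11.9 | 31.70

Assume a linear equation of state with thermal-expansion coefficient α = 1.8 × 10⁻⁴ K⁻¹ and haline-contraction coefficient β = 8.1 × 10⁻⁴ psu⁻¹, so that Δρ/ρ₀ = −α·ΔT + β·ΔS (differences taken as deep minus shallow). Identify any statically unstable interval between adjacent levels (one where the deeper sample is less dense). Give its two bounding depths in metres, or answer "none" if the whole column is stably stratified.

46–111 m

Evaluate Δρ/ρ₀ = −αΔT + βΔS across each adjacent pair:
  29–46 m: −αΔT+βΔS = −(1.8 × 10⁻⁴)(-3.4)+(8.1 × 10⁻⁴)(+2.57) = 2.7 × 10⁻³ → stable
  46–111 m: −αΔT+βΔS = −(1.8 × 10⁻⁴)(-2.2)+(8.1 × 10⁻⁴)(-1.83) = -1.1 × 10⁻³ → UNSTABLE
  111–176 m: −αΔT+βΔS = −(1.8 × 10⁻⁴)(+8.6)+(8.1 × 10⁻⁴)(+2.42) = 4.1 × 10⁻⁴ → stable
The 46–111 m interval has Δρ < 0: lighter water underlies denser water.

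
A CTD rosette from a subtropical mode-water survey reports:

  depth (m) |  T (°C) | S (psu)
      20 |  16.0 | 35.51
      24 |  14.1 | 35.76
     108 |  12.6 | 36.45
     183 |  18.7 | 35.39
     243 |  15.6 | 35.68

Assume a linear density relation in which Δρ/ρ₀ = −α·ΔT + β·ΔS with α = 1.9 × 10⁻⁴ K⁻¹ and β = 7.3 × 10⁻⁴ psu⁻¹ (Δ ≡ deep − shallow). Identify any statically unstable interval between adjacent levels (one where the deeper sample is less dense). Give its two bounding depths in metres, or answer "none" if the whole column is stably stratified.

108–183 m

Evaluate Δρ/ρ₀ = −αΔT + βΔS across each adjacent pair:
  20–24 m: −αΔT+βΔS = −(1.9 × 10⁻⁴)(-1.9)+(7.3 × 10⁻⁴)(+0.25) = 5.4 × 10⁻⁴ → stable
  24–108 m: −αΔT+βΔS = −(1.9 × 10⁻⁴)(-1.5)+(7.3 × 10⁻⁴)(+0.69) = 7.9 × 10⁻⁴ → stable
  108–183 m: −αΔT+βΔS = −(1.9 × 10⁻⁴)(+6.1)+(7.3 × 10⁻⁴)(-1.06) = -1.9 × 10⁻³ → UNSTABLE
  183–243 m: −αΔT+βΔS = −(1.9 × 10⁻⁴)(-3.1)+(7.3 × 10⁻⁴)(+0.29) = 8.0 × 10⁻⁴ → stable
The 108–183 m interval has Δρ < 0: lighter water underlies denser water.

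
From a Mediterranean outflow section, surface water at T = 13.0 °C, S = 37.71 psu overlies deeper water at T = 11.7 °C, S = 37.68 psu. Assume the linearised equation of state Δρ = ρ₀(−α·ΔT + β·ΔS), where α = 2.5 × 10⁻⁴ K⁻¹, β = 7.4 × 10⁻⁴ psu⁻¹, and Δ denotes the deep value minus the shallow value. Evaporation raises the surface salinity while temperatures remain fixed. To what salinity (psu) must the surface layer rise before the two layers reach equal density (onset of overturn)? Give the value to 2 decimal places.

Neutral buoyancy requires −α(T_deep − T_surf) + β(S_deep − S_surf′) = 0.
S_surf′ = S_deep − (α/β)·ΔT = 37.68 − (2.5 × 10⁻⁴/7.4 × 10⁻⁴)·(-1.3) = 38.1192 psu.
Increase required: 38.1192 − 37.71 = 0.4092 psu.

38.12 psu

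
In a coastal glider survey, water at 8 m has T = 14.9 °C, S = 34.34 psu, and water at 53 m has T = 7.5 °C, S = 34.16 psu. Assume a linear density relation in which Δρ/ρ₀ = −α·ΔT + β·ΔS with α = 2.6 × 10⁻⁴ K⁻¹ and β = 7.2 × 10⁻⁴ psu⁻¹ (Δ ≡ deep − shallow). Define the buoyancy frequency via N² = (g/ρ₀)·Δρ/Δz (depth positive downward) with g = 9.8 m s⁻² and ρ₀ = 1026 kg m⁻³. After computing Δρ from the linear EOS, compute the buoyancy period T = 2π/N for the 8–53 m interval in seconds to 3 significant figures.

ΔT = -7.4 K, ΔS = -0.18 psu (deep − shallow).
Δρ/ρ₀ = −αΔT + βΔS = 1.924 × 10⁻³ − 1.296 × 10⁻⁴ = 1.7944 × 10⁻³, so Δρ ≈ 1.841 kg m⁻³.
N² = (g/ρ₀)·Δρ/Δz = g·(Δρ/ρ₀)/Δz = 9.8 × 1.7944 × 10⁻³ / 45 = 3.9078 × 10⁻⁴ s⁻².
N = √(3.9078 × 10⁻⁴) = 0.019768 rad s⁻¹ → T = 2π/N = 317.85 s ≈ 318 s.

318 s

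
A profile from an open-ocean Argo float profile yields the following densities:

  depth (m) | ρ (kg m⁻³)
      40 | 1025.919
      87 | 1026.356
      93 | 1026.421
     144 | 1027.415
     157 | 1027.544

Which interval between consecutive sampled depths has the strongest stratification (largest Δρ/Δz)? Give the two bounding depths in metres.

Compute the density gradient over each adjacent pair:
  40–87 m: Δρ/Δz = 0.437/47 = 9.3 × 10⁻³ kg m⁻⁴
  87–93 m: Δρ/Δz = 0.065/6 = 0.011 kg m⁻⁴
  93–144 m: Δρ/Δz = 0.994/51 = 0.019 kg m⁻⁴
  144–157 m: Δρ/Δz = 0.129/13 = 9.9 × 10⁻³ kg m⁻⁴
The largest gradient is in the 93–144 m interval — the pycnocline.

93–144 m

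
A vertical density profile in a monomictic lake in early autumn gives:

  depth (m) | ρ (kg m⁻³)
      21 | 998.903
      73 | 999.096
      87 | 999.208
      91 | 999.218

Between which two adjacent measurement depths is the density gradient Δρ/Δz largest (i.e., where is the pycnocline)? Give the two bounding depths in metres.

Compute the density gradient over each adjacent pair:
  21–73 m: Δρ/Δz = 0.193/52 = 3.7 × 10⁻³ kg m⁻⁴
  73–87 m: Δρ/Δz = 0.112/14 = 8.0 × 10⁻³ kg m⁻⁴
  87–91 m: Δρ/Δz = 0.010/4 = 2.5 × 10⁻³ kg m⁻⁴
The largest gradient is in the 73–87 m interval — the pycnocline.

73–87 m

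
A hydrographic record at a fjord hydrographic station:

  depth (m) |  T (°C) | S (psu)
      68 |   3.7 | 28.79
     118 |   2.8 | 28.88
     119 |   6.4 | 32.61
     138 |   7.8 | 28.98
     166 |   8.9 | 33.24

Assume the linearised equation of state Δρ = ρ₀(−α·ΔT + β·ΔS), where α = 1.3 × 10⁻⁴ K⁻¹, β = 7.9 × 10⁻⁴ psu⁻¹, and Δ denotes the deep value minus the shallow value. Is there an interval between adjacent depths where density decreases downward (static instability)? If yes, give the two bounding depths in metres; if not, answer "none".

119–138 m

Evaluate Δρ/ρ₀ = −αΔT + βΔS across each adjacent pair:
  68–118 m: −αΔT+βΔS = −(1.3 × 10⁻⁴)(-0.9)+(7.9 × 10⁻⁴)(+0.09) = 1.9 × 10⁻⁴ → stable
  118–119 m: −αΔT+βΔS = −(1.3 × 10⁻⁴)(+3.6)+(7.9 × 10⁻⁴)(+3.73) = 2.5 × 10⁻³ → stable
  119–138 m: −αΔT+βΔS = −(1.3 × 10⁻⁴)(+1.4)+(7.9 × 10⁻⁴)(-3.63) = -3.0 × 10⁻³ → UNSTABLE
  138–166 m: −αΔT+βΔS = −(1.3 × 10⁻⁴)(+1.1)+(7.9 × 10⁻⁴)(+4.26) = 3.2 × 10⁻³ → stable
The 119–138 m interval has Δρ < 0: lighter water underlies denser water.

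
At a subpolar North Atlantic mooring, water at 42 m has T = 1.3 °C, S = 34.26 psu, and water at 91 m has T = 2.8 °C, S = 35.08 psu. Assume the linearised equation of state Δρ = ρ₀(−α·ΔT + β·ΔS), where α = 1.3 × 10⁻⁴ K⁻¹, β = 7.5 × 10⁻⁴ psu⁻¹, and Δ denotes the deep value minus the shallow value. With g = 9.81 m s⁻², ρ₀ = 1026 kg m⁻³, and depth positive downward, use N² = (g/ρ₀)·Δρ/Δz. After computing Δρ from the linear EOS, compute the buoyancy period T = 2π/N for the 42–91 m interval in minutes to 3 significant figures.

ΔT = +1.5 K, ΔS = +0.82 psu (deep − shallow).
Δρ/ρ₀ = −αΔT + βΔS = -1.95 × 10⁻⁴ + 6.15 × 10⁻⁴ = 4.20 × 10⁻⁴, so Δρ ≈ 0.4309 kg m⁻³.
N² = (g/ρ₀)·Δρ/Δz = g·(Δρ/ρ₀)/Δz = 9.81 × 4.20 × 10⁻⁴ / 49 = 8.4086 × 10⁻⁵ s⁻².
N = √(8.4086 × 10⁻⁵) = 9.1698 × 10⁻³ rad s⁻¹ → T = 2π/N = 685.20 s = 11.420 min ≈ 11.4 min.

11.4 min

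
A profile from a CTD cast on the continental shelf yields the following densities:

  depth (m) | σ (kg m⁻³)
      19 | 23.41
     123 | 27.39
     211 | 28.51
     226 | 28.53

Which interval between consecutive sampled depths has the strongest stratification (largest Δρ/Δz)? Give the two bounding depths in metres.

19–123 m

Compute the density gradient over each adjacent pair:
  19–123 m: Δρ/Δz = 3.98/104 = 0.038 kg m⁻⁴
  123–211 m: Δρ/Δz = 1.12/88 = 0.013 kg m⁻⁴
  211–226 m: Δρ/Δz = 0.02/15 = 1.3 × 10⁻³ kg m⁻⁴
The largest gradient is in the 19–123 m interval — the pycnocline.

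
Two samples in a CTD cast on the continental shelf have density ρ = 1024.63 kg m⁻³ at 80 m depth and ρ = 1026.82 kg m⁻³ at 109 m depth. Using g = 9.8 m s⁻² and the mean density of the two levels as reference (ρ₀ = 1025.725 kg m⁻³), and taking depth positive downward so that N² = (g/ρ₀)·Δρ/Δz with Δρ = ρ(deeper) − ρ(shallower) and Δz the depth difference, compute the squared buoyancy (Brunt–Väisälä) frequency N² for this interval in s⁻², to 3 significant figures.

7.22 × 10⁻⁴ s⁻²

Δρ = 1026.82 − 1024.63 = 2.19 kg m⁻³ over Δz = 109 − 80 = 29 m.
N² = (9.8/1025.725) × (2.19/29) = 7.2151 × 10⁻⁴ s⁻² ≈ 7.22 × 10⁻⁴ s⁻².
A positive N² confirms static stability across the interval.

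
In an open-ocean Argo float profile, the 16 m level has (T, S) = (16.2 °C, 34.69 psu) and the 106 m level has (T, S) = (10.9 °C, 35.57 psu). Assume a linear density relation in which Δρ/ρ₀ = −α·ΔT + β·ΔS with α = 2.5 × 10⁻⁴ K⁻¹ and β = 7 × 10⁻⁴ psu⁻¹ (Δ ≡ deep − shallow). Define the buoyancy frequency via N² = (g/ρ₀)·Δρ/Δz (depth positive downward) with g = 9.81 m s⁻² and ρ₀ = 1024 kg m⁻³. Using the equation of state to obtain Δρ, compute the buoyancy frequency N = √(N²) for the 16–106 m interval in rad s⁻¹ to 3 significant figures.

0.0145 rad s⁻¹

ΔT = -5.3 K, ΔS = +0.88 psu (deep − shallow).
Δρ/ρ₀ = −αΔT + βΔS = 1.325 × 10⁻³ + 6.16 × 10⁻⁴ = 1.941 × 10⁻³, so Δρ ≈ 1.988 kg m⁻³.
N² = (g/ρ₀)·Δρ/Δz = g·(Δρ/ρ₀)/Δz = 9.81 × 1.941 × 10⁻³ / 90 = 2.1157 × 10⁻⁴ s⁻².
N = √(2.1157 × 10⁻⁴) = 0.014545 rad s⁻¹ ≈ 0.0145 rad s⁻¹.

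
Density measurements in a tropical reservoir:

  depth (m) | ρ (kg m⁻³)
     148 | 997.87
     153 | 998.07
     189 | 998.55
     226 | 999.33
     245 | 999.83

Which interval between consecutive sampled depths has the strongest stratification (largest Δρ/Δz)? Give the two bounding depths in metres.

148–153 m

Compute the density gradient over each adjacent pair:
  148–153 m: Δρ/Δz = 0.20/5 = 0.040 kg m⁻⁴
  153–189 m: Δρ/Δz = 0.48/36 = 0.013 kg m⁻⁴
  189–226 m: Δρ/Δz = 0.78/37 = 0.021 kg m⁻⁴
  226–245 m: Δρ/Δz = 0.50/19 = 0.026 kg m⁻⁴
The largest gradient is in the 148–153 m interval — the pycnocline.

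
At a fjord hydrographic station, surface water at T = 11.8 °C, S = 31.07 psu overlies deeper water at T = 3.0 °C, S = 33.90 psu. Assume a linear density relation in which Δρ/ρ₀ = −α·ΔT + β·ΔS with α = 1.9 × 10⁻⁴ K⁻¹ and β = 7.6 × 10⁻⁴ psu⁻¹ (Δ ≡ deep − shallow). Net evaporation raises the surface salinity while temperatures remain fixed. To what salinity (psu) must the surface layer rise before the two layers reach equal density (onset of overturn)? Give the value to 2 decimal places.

Neutral buoyancy requires −α(T_deep − T_surf) + β(S_deep − S_surf′) = 0.
S_surf′ = S_deep − (α/β)·ΔT = 33.90 − (1.9 × 10⁻⁴/7.6 × 10⁻⁴)·(-8.8) = 36.1000 psu.
Increase required: 36.1000 − 31.07 = 5.0300 psu.

36.10 psu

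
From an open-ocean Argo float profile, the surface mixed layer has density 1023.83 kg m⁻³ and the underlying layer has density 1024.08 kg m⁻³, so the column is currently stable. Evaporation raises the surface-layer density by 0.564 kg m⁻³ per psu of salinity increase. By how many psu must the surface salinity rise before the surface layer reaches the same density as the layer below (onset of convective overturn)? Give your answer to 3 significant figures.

Density deficit of the surface layer: 1024.08 − 1023.83 = 0.25 kg m⁻³.
Required change = 0.25 / 0.564 = 0.443 psu.

0.443 psu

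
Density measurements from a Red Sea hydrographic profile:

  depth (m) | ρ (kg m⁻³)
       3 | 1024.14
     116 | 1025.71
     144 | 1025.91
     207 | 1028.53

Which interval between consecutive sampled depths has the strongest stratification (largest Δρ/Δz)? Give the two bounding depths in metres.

144–207 m

Compute the density gradient over each adjacent pair:
  3–116 m: Δρ/Δz = 1.57/113 = 0.014 kg m⁻⁴
  116–144 m: Δρ/Δz = 0.20/28 = 7.1 × 10⁻³ kg m⁻⁴
  144–207 m: Δρ/Δz = 2.62/63 = 0.042 kg m⁻⁴
The largest gradient is in the 144–207 m interval — the pycnocline.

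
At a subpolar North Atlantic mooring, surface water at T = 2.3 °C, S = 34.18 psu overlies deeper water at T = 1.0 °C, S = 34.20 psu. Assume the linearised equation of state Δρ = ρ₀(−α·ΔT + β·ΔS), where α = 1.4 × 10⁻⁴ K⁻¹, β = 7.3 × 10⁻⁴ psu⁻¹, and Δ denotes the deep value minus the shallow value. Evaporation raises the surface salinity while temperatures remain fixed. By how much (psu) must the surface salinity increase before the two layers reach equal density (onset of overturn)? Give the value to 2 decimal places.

Neutral buoyancy requires −α(T_deep − T_surf) + β(S_deep − S_surf′) = 0.
S_surf′ = S_deep − (α/β)·ΔT = 34.20 − (1.4 × 10⁻⁴/7.3 × 10⁻⁴)·(-1.3) = 34.4493 psu.
Increase required: 34.4493 − 34.18 = 0.2693 psu.

0.27 psu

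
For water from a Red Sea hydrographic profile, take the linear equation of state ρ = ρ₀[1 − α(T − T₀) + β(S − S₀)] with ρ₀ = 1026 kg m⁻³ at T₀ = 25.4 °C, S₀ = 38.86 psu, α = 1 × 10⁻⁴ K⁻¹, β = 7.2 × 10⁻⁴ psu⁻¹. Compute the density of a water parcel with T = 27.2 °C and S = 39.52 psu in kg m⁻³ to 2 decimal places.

T − T₀ = +1.8 K, S − S₀ = +0.66 psu.
Bracket = 1 − α·(+1.8) + β·(+0.66) = 1 + (2.952 × 10⁻⁴) = 1.0002952.
ρ = 1026 × 1.0002952 = 1026.30 kg m⁻³.

1026.30 kg m⁻³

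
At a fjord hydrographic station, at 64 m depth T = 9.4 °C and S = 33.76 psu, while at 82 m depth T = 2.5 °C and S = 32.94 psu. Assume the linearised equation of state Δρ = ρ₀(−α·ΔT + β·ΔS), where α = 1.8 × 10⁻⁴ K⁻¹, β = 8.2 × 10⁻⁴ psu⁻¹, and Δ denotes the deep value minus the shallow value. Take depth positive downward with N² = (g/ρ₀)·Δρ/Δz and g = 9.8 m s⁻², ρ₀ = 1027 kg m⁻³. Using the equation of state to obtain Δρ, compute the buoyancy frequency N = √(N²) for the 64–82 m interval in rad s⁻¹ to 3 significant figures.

ΔT = -6.9 K, ΔS = -0.82 psu (deep − shallow).
Δρ/ρ₀ = −αΔT + βΔS = 1.242 × 10⁻³ − 6.724 × 10⁻⁴ = 5.696 × 10⁻⁴, so Δρ ≈ 0.5850 kg m⁻³.
N² = (g/ρ₀)·Δρ/Δz = g·(Δρ/ρ₀)/Δz = 9.8 × 5.696 × 10⁻⁴ / 18 = 3.1012 × 10⁻⁴ s⁻².
N = √(3.1012 × 10⁻⁴) = 0.017610 rad s⁻¹ ≈ 0.0176 rad s⁻¹.

0.0176 rad s⁻¹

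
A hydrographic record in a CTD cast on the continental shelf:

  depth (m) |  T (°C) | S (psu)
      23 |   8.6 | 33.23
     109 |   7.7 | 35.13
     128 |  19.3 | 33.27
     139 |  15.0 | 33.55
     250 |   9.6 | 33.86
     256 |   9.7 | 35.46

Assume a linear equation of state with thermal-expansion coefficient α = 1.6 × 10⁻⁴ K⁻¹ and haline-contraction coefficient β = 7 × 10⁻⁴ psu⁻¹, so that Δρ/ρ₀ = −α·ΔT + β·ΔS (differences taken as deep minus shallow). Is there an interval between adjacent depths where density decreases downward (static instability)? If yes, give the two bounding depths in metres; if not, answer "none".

Evaluate Δρ/ρ₀ = −αΔT + βΔS across each adjacent pair:
  23–109 m: −αΔT+βΔS = −(1.6 × 10⁻⁴)(-0.9)+(7 × 10⁻⁴)(+1.90) = 1.5 × 10⁻³ → stable
  109–128 m: −αΔT+βΔS = −(1.6 × 10⁻⁴)(+11.6)+(7 × 10⁻⁴)(-1.86) = -3.2 × 10⁻³ → UNSTABLE
  128–139 m: −αΔT+βΔS = −(1.6 × 10⁻⁴)(-4.3)+(7 × 10⁻⁴)(+0.28) = 8.8 × 10⁻⁴ → stable
  139–250 m: −αΔT+βΔS = −(1.6 × 10⁻⁴)(-5.4)+(7 × 10⁻⁴)(+0.31) = 1.1 × 10⁻³ → stable
  250–256 m: −αΔT+βΔS = −(1.6 × 10⁻⁴)(+0.1)+(7 × 10⁻⁴)(+1.60) = 1.1 × 10⁻³ → stable
The 109–128 m interval has Δρ < 0: lighter water underlies denser water.

109–128 m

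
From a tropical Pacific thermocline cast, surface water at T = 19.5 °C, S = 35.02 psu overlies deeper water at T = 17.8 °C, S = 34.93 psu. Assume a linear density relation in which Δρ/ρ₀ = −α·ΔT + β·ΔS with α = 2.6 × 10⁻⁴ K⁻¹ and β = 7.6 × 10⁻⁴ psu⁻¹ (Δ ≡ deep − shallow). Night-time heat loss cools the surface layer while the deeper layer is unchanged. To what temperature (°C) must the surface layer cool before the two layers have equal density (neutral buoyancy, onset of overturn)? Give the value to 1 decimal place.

18.1 °C

Neutral buoyancy requires Δρ = 0, i.e. −α(T_deep − T_surf′) + β(S_deep − S_surf) = 0.
T_surf′ = T_deep − (β/α)·ΔS = 17.8 − (7.6 × 10⁻⁴/2.6 × 10⁻⁴)·(-0.09) = 18.063 °C.
Cooling required: 19.5 − (18.063) = 1.437 °C.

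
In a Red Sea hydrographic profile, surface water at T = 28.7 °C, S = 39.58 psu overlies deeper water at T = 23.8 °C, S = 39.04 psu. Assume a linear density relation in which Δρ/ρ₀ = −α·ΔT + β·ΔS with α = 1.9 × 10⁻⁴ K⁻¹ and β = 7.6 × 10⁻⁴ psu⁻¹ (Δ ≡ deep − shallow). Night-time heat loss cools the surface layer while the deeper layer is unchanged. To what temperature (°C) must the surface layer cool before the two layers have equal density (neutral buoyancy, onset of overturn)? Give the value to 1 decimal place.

Neutral buoyancy requires Δρ = 0, i.e. −α(T_deep − T_surf′) + β(S_deep − S_surf) = 0.
T_surf′ = T_deep − (β/α)·ΔS = 23.8 − (7.6 × 10⁻⁴/1.9 × 10⁻⁴)·(-0.54) = 25.960 °C.
Cooling required: 28.7 − (25.960) = 2.740 °C.

26.0 °C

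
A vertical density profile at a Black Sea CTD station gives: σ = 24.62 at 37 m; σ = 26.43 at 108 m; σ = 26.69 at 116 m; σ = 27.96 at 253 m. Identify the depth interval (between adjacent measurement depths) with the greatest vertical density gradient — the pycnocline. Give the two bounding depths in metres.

Compute the density gradient over each adjacent pair:
  37–108 m: Δρ/Δz = 1.81/71 = 0.025 kg m⁻⁴
  108–116 m: Δρ/Δz = 0.26/8 = 0.033 kg m⁻⁴
  116–253 m: Δρ/Δz = 1.27/137 = 9.3 × 10⁻³ kg m⁻⁴
The largest gradient is in the 108–116 m interval — the pycnocline.

108–116 m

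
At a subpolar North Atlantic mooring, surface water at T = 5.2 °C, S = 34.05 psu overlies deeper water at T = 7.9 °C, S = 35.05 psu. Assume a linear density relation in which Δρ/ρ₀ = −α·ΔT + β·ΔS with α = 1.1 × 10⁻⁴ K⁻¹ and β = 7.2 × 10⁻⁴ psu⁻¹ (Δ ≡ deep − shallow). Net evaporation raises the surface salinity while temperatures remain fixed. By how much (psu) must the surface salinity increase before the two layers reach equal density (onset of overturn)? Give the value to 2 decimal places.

0.59 psu

Neutral buoyancy requires −α(T_deep − T_surf) + β(S_deep − S_surf′) = 0.
S_surf′ = S_deep − (α/β)·ΔT = 35.05 − (1.1 × 10⁻⁴/7.2 × 10⁻⁴)·(+2.7) = 34.6375 psu.
Increase required: 34.6375 − 34.05 = 0.5875 psu.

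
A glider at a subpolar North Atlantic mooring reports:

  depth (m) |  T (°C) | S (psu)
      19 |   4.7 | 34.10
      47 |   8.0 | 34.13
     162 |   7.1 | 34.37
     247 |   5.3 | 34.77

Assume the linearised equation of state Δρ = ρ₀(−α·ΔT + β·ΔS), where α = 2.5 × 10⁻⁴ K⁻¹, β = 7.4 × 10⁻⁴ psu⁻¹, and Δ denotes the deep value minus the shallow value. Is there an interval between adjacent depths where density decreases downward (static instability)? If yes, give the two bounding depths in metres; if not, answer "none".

Evaluate Δρ/ρ₀ = −αΔT + βΔS across each adjacent pair:
  19–47 m: −αΔT+βΔS = −(2.5 × 10⁻⁴)(+3.3)+(7.4 × 10⁻⁴)(+0.03) = -8.0 × 10⁻⁴ → UNSTABLE
  47–162 m: −αΔT+βΔS = −(2.5 × 10⁻⁴)(-0.9)+(7.4 × 10⁻⁴)(+0.24) = 4.0 × 10⁻⁴ → stable
  162–247 m: −αΔT+βΔS = −(2.5 × 10⁻⁴)(-1.8)+(7.4 × 10⁻⁴)(+0.40) = 7.5 × 10⁻⁴ → stable
The 19–47 m interval has Δρ < 0: lighter water underlies denser water.

19–47 m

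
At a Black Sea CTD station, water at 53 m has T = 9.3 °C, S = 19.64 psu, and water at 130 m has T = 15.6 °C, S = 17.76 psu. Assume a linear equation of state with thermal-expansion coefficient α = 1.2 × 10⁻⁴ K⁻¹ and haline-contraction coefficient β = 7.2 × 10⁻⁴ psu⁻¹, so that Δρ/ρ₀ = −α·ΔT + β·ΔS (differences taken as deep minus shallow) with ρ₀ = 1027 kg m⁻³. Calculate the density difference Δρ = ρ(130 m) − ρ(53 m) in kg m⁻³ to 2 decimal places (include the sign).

ΔT = +6.3 K, ΔS = -1.88 psu (deep − shallow).
Δρ/ρ₀ = −(1.2 × 10⁻⁴)(+6.3) + (7.2 × 10⁻⁴)(-1.88) = -2.1096 × 10⁻³.
Δρ = 1027 × (-2.1096 × 10⁻³) = -2.17 kg m⁻³.
Negative Δρ: lighter below, statically unstable.

-2.17 kg m⁻³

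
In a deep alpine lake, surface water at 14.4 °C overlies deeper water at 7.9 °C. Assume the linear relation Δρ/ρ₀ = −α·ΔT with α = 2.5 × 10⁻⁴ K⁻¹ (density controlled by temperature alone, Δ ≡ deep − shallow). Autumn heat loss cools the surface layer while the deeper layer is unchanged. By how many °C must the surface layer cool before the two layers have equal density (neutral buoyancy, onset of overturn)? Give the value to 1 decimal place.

With temperature the only control, equal density requires T_surf′ = T_deep.
T_surf′ = 7.9 °C.
Cooling required: 14.4 − 7.9 = 6.5 °C.

6.5 °C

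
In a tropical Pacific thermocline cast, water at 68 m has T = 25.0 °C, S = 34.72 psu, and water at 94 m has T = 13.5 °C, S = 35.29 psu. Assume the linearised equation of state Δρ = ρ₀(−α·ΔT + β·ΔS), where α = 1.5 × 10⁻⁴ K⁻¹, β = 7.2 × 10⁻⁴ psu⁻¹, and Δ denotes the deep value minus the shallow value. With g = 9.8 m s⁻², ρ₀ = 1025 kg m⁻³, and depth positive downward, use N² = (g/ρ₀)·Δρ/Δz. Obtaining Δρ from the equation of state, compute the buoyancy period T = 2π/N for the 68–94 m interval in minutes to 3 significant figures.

3.69 min

ΔT = -11.5 K, ΔS = +0.57 psu (deep − shallow).
Δρ/ρ₀ = −αΔT + βΔS = 1.725 × 10⁻³ + 4.104 × 10⁻⁴ = 2.1354 × 10⁻³, so Δρ ≈ 2.189 kg m⁻³.
N² = (g/ρ₀)·Δρ/Δz = g·(Δρ/ρ₀)/Δz = 9.8 × 2.1354 × 10⁻³ / 26 = 8.0488 × 10⁻⁴ s⁻².
N = √(8.0488 × 10⁻⁴) = 0.028370 rad s⁻¹ → T = 2π/N = 221.47 s = 3.6912 min ≈ 3.69 min.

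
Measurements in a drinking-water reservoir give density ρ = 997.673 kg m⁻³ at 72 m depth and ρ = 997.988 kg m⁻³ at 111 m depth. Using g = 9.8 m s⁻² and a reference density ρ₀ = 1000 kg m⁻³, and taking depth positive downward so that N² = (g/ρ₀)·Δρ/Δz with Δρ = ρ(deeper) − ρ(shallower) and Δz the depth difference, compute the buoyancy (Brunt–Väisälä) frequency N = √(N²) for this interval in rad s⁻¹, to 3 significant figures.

Δρ = 997.988 − 997.673 = 0.315 kg m⁻³ over Δz = 111 − 72 = 39 m.
N² = (9.8/1000) × (0.315/39) = 7.9154 × 10⁻⁵ s⁻².
N = √(7.9154 × 10⁻⁵) = 8.8969 × 10⁻³ rad s⁻¹ ≈ 8.90 × 10⁻³ rad s⁻¹.

8.90 × 10⁻³ rad s⁻¹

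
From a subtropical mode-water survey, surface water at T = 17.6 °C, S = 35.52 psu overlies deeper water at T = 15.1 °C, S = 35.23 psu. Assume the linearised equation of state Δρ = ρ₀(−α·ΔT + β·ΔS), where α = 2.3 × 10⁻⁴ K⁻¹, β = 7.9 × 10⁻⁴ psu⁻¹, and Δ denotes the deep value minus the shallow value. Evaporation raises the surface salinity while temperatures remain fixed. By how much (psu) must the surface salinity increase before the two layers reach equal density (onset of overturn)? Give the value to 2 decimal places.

0.44 psu

Neutral buoyancy requires −α(T_deep − T_surf) + β(S_deep − S_surf′) = 0.
S_surf′ = S_deep − (α/β)·ΔT = 35.23 − (2.3 × 10⁻⁴/7.9 × 10⁻⁴)·(-2.5) = 35.9578 psu.
Increase required: 35.9578 − 35.52 = 0.4378 psu.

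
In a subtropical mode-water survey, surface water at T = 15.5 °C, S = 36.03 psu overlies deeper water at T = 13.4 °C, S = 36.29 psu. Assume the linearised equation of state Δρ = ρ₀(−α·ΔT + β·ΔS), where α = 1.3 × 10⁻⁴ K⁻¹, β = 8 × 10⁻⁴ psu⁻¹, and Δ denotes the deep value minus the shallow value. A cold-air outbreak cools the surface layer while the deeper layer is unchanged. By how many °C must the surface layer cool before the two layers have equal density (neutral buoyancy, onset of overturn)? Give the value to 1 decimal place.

Neutral buoyancy requires Δρ = 0, i.e. −α(T_deep − T_surf′) + β(S_deep − S_surf) = 0.
T_surf′ = T_deep − (β/α)·ΔS = 13.4 − (8 × 10⁻⁴/1.3 × 10⁻⁴)·(+0.26) = 11.800 °C.
Cooling required: 15.5 − (11.800) = 3.700 °C.

3.7 °C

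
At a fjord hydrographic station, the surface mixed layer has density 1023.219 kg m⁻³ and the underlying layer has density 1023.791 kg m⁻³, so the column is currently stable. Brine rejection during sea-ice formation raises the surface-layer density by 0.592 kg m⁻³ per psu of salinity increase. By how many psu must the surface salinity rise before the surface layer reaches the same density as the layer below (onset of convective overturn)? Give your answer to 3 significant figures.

0.966 psu

Density deficit of the surface layer: 1023.791 − 1023.219 = 0.572 kg m⁻³.
Required change = 0.572 / 0.592 = 0.966 psu.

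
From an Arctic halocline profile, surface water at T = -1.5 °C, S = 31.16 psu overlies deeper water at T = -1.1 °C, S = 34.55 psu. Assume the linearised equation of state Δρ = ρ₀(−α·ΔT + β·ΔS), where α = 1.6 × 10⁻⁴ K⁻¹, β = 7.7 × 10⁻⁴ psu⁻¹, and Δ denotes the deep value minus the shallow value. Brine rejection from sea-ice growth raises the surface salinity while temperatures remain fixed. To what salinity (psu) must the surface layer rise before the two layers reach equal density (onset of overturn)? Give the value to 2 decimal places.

34.47 psu

Neutral buoyancy requires −α(T_deep − T_surf) + β(S_deep − S_surf′) = 0.
S_surf′ = S_deep − (α/β)·ΔT = 34.55 − (1.6 × 10⁻⁴/7.7 × 10⁻⁴)·(+0.4) = 34.4669 psu.
Increase required: 34.4669 − 31.16 = 3.3069 psu.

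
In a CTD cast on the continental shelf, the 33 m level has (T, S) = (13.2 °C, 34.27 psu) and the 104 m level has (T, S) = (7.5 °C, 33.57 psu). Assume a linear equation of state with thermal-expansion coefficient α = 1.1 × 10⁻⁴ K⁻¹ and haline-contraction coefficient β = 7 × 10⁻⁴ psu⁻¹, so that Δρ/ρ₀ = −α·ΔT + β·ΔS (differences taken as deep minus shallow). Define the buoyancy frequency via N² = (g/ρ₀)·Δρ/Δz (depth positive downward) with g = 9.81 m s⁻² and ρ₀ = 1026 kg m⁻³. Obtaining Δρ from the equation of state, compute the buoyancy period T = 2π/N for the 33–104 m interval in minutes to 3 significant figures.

24.1 min

ΔT = -5.7 K, ΔS = -0.70 psu (deep − shallow).
Δρ/ρ₀ = −αΔT + βΔS = 6.27 × 10⁻⁴ − 4.90 × 10⁻⁴ = 1.37 × 10⁻⁴, so Δρ ≈ 0.1406 kg m⁻³.
N² = (g/ρ₀)·Δρ/Δz = g·(Δρ/ρ₀)/Δz = 9.81 × 1.37 × 10⁻⁴ / 71 = 1.8929 × 10⁻⁵ s⁻².
N = √(1.8929 × 10⁻⁵) = 4.3507 × 10⁻³ rad s⁻¹ → T = 2π/N = 1.4442 × 10³ s = 24.070 min ≈ 24.1 min.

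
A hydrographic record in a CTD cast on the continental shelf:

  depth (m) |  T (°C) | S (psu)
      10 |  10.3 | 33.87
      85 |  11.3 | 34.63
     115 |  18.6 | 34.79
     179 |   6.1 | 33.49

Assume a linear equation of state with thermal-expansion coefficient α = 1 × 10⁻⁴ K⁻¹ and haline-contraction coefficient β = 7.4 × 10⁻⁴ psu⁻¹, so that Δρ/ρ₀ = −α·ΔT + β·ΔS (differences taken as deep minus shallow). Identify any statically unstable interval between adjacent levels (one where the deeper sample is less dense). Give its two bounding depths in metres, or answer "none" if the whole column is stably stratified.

85–115 m

Evaluate Δρ/ρ₀ = −αΔT + βΔS across each adjacent pair:
  10–85 m: −αΔT+βΔS = −(1 × 10⁻⁴)(+1.0)+(7.4 × 10⁻⁴)(+0.76) = 4.6 × 10⁻⁴ → stable
  85–115 m: −αΔT+βΔS = −(1 × 10⁻⁴)(+7.3)+(7.4 × 10⁻⁴)(+0.16) = -6.1 × 10⁻⁴ → UNSTABLE
  115–179 m: −αΔT+βΔS = −(1 × 10⁻⁴)(-12.5)+(7.4 × 10⁻⁴)(-1.30) = 2.9 × 10⁻⁴ → stable
The 85–115 m interval has Δρ < 0: lighter water underlies denser water.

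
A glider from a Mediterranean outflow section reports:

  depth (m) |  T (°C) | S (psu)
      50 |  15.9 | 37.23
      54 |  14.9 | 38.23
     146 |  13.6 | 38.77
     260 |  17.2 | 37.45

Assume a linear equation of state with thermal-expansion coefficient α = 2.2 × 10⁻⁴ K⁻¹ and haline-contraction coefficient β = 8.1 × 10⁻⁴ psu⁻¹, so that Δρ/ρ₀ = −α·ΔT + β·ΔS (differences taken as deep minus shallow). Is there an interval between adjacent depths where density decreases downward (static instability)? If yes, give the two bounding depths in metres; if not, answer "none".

146–260 m

Evaluate Δρ/ρ₀ = −αΔT + βΔS across each adjacent pair:
  50–54 m: −αΔT+βΔS = −(2.2 × 10⁻⁴)(-1.0)+(8.1 × 10⁻⁴)(+1.00) = 1.0 × 10⁻³ → stable
  54–146 m: −αΔT+βΔS = −(2.2 × 10⁻⁴)(-1.3)+(8.1 × 10⁻⁴)(+0.54) = 7.2 × 10⁻⁴ → stable
  146–260 m: −αΔT+βΔS = −(2.2 × 10⁻⁴)(+3.6)+(8.1 × 10⁻⁴)(-1.32) = -1.9 × 10⁻³ → UNSTABLE
The 146–260 m interval has Δρ < 0: lighter water underlies denser water.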